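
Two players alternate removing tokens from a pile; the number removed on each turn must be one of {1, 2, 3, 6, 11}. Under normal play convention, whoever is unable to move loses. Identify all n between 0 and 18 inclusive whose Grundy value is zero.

n :  0  1  2  3  4  5  6  7  8  9 10 11 12 13 14 15 16 17 18
G :  0  1  2  3  0  1  2  3  0  1  2  3  0  1  2  3  0  1  2
P-positions are exactly the n with G(n) = 0.

0, 4, 8, 12, 16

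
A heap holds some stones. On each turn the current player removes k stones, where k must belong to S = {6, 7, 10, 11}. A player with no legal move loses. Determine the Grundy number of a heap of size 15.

n :  0  1  2  3  4  5  6  7  8  9 10 11 12 13 14 15
G :  0  0  0  0  0  0  1  1  1  1  1  1  2  2  2  2

2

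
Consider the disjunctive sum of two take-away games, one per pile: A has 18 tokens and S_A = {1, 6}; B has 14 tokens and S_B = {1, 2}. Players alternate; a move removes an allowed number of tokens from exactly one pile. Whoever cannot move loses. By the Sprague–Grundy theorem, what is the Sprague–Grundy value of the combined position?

2

Pile A, S = {1, 6}:
n :  0  1  2  3  4  5  6  7  8  9 10 11 12 13 14 15 16 17 18
G :  0  1  0  1  0  1  2  0  1  0  1  0  1  2  0  1  0  1  0
G_A(18) = 0.
Pile B, S = {1, 2}:
n :  0  1  2  3  4  5  6  7  8  9 10 11 12 13 14
G :  0  1  2  0  1  2  0  1  2  0  1  2  0  1  2
G_B(14) = 2.
Combined Grundy value = 0 ⊕ 2 = 2.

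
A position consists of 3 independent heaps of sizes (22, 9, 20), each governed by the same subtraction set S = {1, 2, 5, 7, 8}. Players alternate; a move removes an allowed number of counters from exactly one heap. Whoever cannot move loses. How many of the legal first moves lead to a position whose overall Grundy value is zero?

All heaps use S = {1, 2, 5, 7, 8}:
G(0) = 0
G(1) = mex{0} = 1
G(2) = mex{1,0} = 2
G(3) = mex{2,1} = 0
G(4) = mex{0,2} = 1
G(5) = mex{1,0,0} = 2
G(6) = mex{2,1,1} = 0
G(7) = mex{0,2,2,0} = 1
G(8) = mex{1,0,0,1,0} = 2
G(9) = mex{2,1,1,2,1} = 0
G(10) = mex{0,2,2,0,2} = 1
G(11) = mex{1,0,0,1,0} = 2
G(12) = mex{2,1,1,2,1} = 0
G(13) = mex{0,2,2,0,2} = 1
G(14) = mex{1,0,0,1,0} = 2
G(15) = mex{2,1,1,2,1} = 0
G(16) = mex{0,2,2,0,2} = 1
G(17) = mex{1,0,0,1,0} = 2
G(18) = mex{2,1,1,2,1} = 0
G(19) = mex{0,2,2,0,2} = 1
G(20) = mex{1,0,0,1,0} = 2
G(21) = mex{2,1,1,2,1} = 0
G(22) = mex{0,2,2,0,2} = 1
Heap A: G(22) = 1.
Heap B: G(9) = 0.
Heap C: G(20) = 2.
Combined Grundy value = 1 ⊕ 0 ⊕ 2 = 3.
A winning move leaves total XOR = 0, i.e. changes one component's Grundy value g to g ⊕ X where X is the current total.
Heap A: need g' = 1⊕3 = 2. Options: 22−1→G=0, 22−2→G=2, 22−5→G=2, 22−7→G=0, 22−8→G=2. Hits: 3.
Heap B: need g' = 0⊕3 = 3. Options: 9−1→G=2, 9−2→G=1, 9−5→G=1, 9−7→G=2, 9−8→G=1. Hits: 0.
Heap C: need g' = 2⊕3 = 1. Options: 20−1→G=1, 20−2→G=0, 20−5→G=0, 20−7→G=1, 20−8→G=0. Hits: 2.

5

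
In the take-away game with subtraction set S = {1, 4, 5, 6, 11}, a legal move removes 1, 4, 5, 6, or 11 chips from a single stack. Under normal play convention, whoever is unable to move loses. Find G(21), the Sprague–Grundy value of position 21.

0

n :  0  1  2  3  4  5  6  7  8  9 10 11 12 13 14 15 16 17 18 19 20 21
G :  0  1  0  1  2  3  2  3  4  0  1  4  0  1  2  3  2  3  4  0  1  0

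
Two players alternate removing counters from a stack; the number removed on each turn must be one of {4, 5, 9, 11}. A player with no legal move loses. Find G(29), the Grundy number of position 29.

3

G(0) = 0
G(1) = mex{} = 0
G(2) = mex{} = 0
G(3) = mex{} = 0
G(4) = mex{0} = 1
G(5) = mex{0,0} = 1
G(6) = mex{0,0} = 1
G(7) = mex{0,0} = 1
G(8) = mex{1,0} = 2
G(9) = mex{1,1,0} = 2
G(10) = mex{1,1,0} = 2
G(11) = mex{1,1,0,0} = 2
G(12) = mex{2,1,0,0} = 3
G(13) = mex{2,2,1,0} = 3
G(14) = mex{2,2,1,0} = 3
G(15) = mex{2,2,1,1} = 0
G(16) = mex{3,2,1,1} = 0
G(17) = mex{3,3,2,1} = 0
G(18) = mex{3,3,2,1} = 0
G(19) = mex{0,3,2,2} = 1
G(20) = mex{0,0,2,2} = 1
G(21) = mex{0,0,3,2} = 1
G(22) = mex{0,0,3,2} = 1
G(23) = mex{1,0,3,3} = 2
G(24) = mex{1,1,0,3} = 2
G(25) = mex{1,1,0,3} = 2
G(26) = mex{1,1,0,0} = 2
G(27) = mex{2,1,0,0} = 3
G(28) = mex{2,2,1,0} = 3
G(29) = mex{2,2,1,0} = 3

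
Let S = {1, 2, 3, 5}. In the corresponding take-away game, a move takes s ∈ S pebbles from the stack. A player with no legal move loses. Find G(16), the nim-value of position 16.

G(0) = 0
G(1) = mex{0} = 1
G(2) = mex{1,0} = 2
G(3) = mex{2,1,0} = 3
G(4) = mex{3,2,1} = 0
G(5) = mex{0,3,2,0} = 1
G(6) = mex{1,0,3,1} = 2
G(7) = mex{2,1,0,2} = 3
G(8) = mex{3,2,1,3} = 0
G(9) = mex{0,3,2,0} = 1
G(10) = mex{1,0,3,1} = 2
G(11) = mex{2,1,0,2} = 3
G(12) = mex{3,2,1,3} = 0
G(13) = mex{0,3,2,0} = 1
G(14) = mex{1,0,3,1} = 2
G(15) = mex{2,1,0,2} = 3
G(16) = mex{3,2,1,3} = 0

0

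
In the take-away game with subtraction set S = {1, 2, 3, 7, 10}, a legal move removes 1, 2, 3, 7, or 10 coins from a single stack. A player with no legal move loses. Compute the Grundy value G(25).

1

n :  0  1  2  3  4  5  6  7  8  9 10 11 12 13 14 15 16 17 18 19 20 21 22 23 24 25
G :  0  1  2  3  0  1  2  3  0  1  2  3  0  1  2  3  0  1  2  3  0  1  2  3  0  1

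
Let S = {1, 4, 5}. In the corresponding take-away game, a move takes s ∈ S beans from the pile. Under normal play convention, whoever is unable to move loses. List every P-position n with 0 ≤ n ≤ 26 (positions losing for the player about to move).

G(0) = 0
G(1) = mex{0} = 1
G(2) = mex{1} = 0
G(3) = mex{0} = 1
G(4) = mex{1,0} = 2
G(5) = mex{2,1,0} = 3
G(6) = mex{3,0,1} = 2
G(7) = mex{2,1,0} = 3
G(8) = mex{3,2,1} = 0
G(9) = mex{0,3,2} = 1
G(10) = mex{1,2,3} = 0
G(11) = mex{0,3,2} = 1
G(12) = mex{1,0,3} = 2
G(13) = mex{2,1,0} = 3
G(14) = mex{3,0,1} = 2
G(15) = mex{2,1,0} = 3
G(16) = mex{3,2,1} = 0
G(17) = mex{0,3,2} = 1
G(18) = mex{1,2,3} = 0
G(19) = mex{0,3,2} = 1
G(20) = mex{1,0,3} = 2
G(21) = mex{2,1,0} = 3
G(22) = mex{3,0,1} = 2
G(23) = mex{2,1,0} = 3
G(24) = mex{3,2,1} = 0
G(25) = mex{0,3,2} = 1
G(26) = mex{1,2,3} = 0
P-positions are exactly the n with G(n) = 0.

0, 2, 8, 10, 16, 18, 24, 26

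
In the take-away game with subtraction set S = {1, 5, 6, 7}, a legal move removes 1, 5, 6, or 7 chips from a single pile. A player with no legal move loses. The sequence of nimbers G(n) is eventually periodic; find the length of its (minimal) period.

n :  0  1  2  3  4  5  6  7  8  9 10 11 12 13 14 15 16 17 18 19 20 21 22 23 24 25
G :  0  1  0  1  0  1  2  3  2  3  2  3  0  1  0  1  0  1  2  3  2  3  2  3  0  1
G(n+12) = G(n) holds for n = 0,…,6 (a full window of length max(S) = 7), so the sequence is purely periodic with period 12.

12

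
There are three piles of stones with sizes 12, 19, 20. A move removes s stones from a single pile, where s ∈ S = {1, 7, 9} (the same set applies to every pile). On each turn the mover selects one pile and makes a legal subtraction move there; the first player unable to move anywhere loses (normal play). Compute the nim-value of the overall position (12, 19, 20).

All piles use S = {1, 7, 9}:
n :  0  1  2  3  4  5  6  7  8  9 10 11 12 13 14 15 16 17 18 19 20
G :  0  1  0  1  0  1  0  1  0  1  0  1  0  1  0  1  0  1  0  1  0
Pile A: G(12) = 0.
Pile B: G(19) = 1.
Pile C: G(20) = 0.
Combined Grundy value = 0 ⊕ 1 ⊕ 0 = 1.

1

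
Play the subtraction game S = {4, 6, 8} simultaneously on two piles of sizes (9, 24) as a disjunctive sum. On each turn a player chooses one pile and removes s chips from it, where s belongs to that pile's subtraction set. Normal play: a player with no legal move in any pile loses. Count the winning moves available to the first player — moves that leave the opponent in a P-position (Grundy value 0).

3

All piles use S = {4, 6, 8}:
G(0) = 0
G(1) = mex{} = 0
G(2) = mex{} = 0
G(3) = mex{} = 0
G(4) = mex{0} = 1
G(5) = mex{0} = 1
G(6) = mex{0,0} = 1
G(7) = mex{0,0} = 1
G(8) = mex{1,0,0} = 2
G(9) = mex{1,0,0} = 2
G(10) = mex{1,1,0} = 2
G(11) = mex{1,1,0} = 2
G(12) = mex{2,1,1} = 0
G(13) = mex{2,1,1} = 0
G(14) = mex{2,2,1} = 0
G(15) = mex{2,2,1} = 0
G(16) = mex{0,2,2} = 1
G(17) = mex{0,2,2} = 1
G(18) = mex{0,0,2} = 1
G(19) = mex{0,0,2} = 1
G(20) = mex{1,0,0} = 2
G(21) = mex{1,0,0} = 2
G(22) = mex{1,1,0} = 2
G(23) = mex{1,1,0} = 2
G(24) = mex{2,1,1} = 0
Pile A: G(9) = 2.
Pile B: G(24) = 0.
Combined Grundy value = 2 ⊕ 0 = 2.
A winning move leaves total XOR = 0, i.e. changes one component's Grundy value g to g ⊕ X where X is the current total.
Pile A: need g' = 2⊕2 = 0. Options: 9−4→G=1, 9−6→G=0, 9−8→G=0. Hits: 2.
Pile B: need g' = 0⊕2 = 2. Options: 24−4→G=2, 24−6→G=1, 24−8→G=1. Hits: 1.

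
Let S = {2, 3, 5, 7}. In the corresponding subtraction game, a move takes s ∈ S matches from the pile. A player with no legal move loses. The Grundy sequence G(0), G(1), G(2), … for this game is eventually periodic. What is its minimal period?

n :  0  1  2  3  4  5  6  7  8  9 10 11 12 13 14 15 16 17 18 19
G :  0  0  1  1  2  2  3  3  4  0  0  1  1  2  2  3  3  4  0  0
G(n+9) = G(n) holds for n = 0,…,6 (a full window of length max(S) = 7), so the sequence is purely periodic with period 9.

9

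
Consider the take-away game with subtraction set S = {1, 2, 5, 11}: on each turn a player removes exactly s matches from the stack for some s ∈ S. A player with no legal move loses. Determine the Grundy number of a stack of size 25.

G(0) = 0
G(1) = mex{0} = 1
G(2) = mex{1,0} = 2
G(3) = mex{2,1} = 0
G(4) = mex{0,2} = 1
G(5) = mex{1,0,0} = 2
G(6) = mex{2,1,1} = 0
G(7) = mex{0,2,2} = 1
G(8) = mex{1,0,0} = 2
G(9) = mex{2,1,1} = 0
G(10) = mex{0,2,2} = 1
G(11) = mex{1,0,0,0} = 2
G(12) = mex{2,1,1,1} = 0
G(13) = mex{0,2,2,2} = 1
G(14) = mex{1,0,0,0} = 2
G(15) = mex{2,1,1,1} = 0
G(16) = mex{0,2,2,2} = 1
G(17) = mex{1,0,0,0} = 2
G(18) = mex{2,1,1,1} = 0
G(19) = mex{0,2,2,2} = 1
G(20) = mex{1,0,0,0} = 2
G(21) = mex{2,1,1,1} = 0
G(22) = mex{0,2,2,2} = 1
G(23) = mex{1,0,0,0} = 2
G(24) = mex{2,1,1,1} = 0
G(25) = mex{0,2,2,2} = 1

1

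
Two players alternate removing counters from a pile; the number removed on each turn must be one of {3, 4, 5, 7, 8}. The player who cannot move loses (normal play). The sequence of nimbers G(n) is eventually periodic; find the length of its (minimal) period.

11

G(0) = 0
G(1) = mex{} = 0
G(2) = mex{} = 0
G(3) = mex{0} = 1
G(4) = mex{0,0} = 1
G(5) = mex{0,0,0} = 1
G(6) = mex{1,0,0} = 2
G(7) = mex{1,1,0,0} = 2
G(8) = mex{1,1,1,0,0} = 2
G(9) = mex{2,1,1,0,0} = 3
G(10) = mex{2,2,1,1,0} = 3
G(11) = mex{2,2,2,1,1} = 0
G(12) = mex{3,2,2,1,1} = 0
G(13) = mex{3,3,2,2,1} = 0
G(14) = mex{0,3,3,2,2} = 1
G(15) = mex{0,0,3,2,2} = 1
G(16) = mex{0,0,0,3,2} = 1
G(17) = mex{1,0,0,3,3} = 2
G(18) = mex{1,1,0,0,3} = 2
G(19) = mex{1,1,1,0,0} = 2
G(20) = mex{2,1,1,0,0} = 3
G(21) = mex{2,2,1,1,0} = 3
G(22) = mex{2,2,2,1,1} = 0
G(23) = mex{3,2,2,1,1} = 0
G(n+11) = G(n) holds for n = 0,…,7 (a full window of length max(S) = 8), so the sequence is purely periodic with period 11.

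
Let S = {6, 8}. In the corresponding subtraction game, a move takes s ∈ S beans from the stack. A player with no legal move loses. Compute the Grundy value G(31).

G(0) = 0
G(1) = mex{} = 0
G(2) = mex{} = 0
G(3) = mex{} = 0
G(4) = mex{} = 0
G(5) = mex{} = 0
G(6) = mex{0} = 1
G(7) = mex{0} = 1
G(8) = mex{0,0} = 1
G(9) = mex{0,0} = 1
G(10) = mex{0,0} = 1
G(11) = mex{0,0} = 1
G(12) = mex{1,0} = 2
G(13) = mex{1,0} = 2
G(14) = mex{1,1} = 0
G(15) = mex{1,1} = 0
G(16) = mex{1,1} = 0
G(17) = mex{1,1} = 0
G(18) = mex{2,1} = 0
G(19) = mex{2,1} = 0
G(20) = mex{0,2} = 1
G(21) = mex{0,2} = 1
G(22) = mex{0,0} = 1
G(23) = mex{0,0} = 1
G(24) = mex{0,0} = 1
G(25) = mex{0,0} = 1
G(26) = mex{1,0} = 2
G(27) = mex{1,0} = 2
G(28) = mex{1,1} = 0
G(29) = mex{1,1} = 0
G(30) = mex{1,1} = 0
G(31) = mex{1,1} = 0

0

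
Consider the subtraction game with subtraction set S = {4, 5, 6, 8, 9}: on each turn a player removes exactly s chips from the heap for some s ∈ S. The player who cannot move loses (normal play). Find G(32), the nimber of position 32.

n :  0  1  2  3  4  5  6  7  8  9 10 11 12 13 14 15 16 17 18 19 20 21 22 23 24 25 26 27 28 29 30 31 32
G :  0  0  0  0  1  1  1  1  2  2  2  2  3  0  0  0  0  1  1  1  1  2  2  2  2  3  0  0  0  0  1  1  1

1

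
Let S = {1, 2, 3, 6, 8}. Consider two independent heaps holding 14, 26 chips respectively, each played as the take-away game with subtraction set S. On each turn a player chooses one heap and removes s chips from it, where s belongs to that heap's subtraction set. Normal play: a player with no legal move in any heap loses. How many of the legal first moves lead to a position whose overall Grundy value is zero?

All heaps use S = {1, 2, 3, 6, 8}:
n :  0  1  2  3  4  5  6  7  8  9 10 11 12 13 14 15 16 17 18 19 20 21 22 23 24 25 26
G :  0  1  2  3  0  1  2  3  4  0  1  2  3  0  1  2  3  4  0  1  2  3  0  1  2  3  4
Heap A: G(14) = 1.
Heap B: G(26) = 4.
Combined Grundy value = 1 ⊕ 4 = 5.
A winning move leaves total XOR = 0, i.e. changes one component's Grundy value g to g ⊕ X where X is the current total.
Heap A: need g' = 1⊕5 = 4. Options: 14−1→G=0, 14−2→G=3, 14−3→G=2, 14−6→G=4, 14−8→G=2. Hits: 1.
Heap B: need g' = 4⊕5 = 1. Options: 26−1→G=3, 26−2→G=2, 26−3→G=1, 26−6→G=2, 26−8→G=0. Hits: 1.

2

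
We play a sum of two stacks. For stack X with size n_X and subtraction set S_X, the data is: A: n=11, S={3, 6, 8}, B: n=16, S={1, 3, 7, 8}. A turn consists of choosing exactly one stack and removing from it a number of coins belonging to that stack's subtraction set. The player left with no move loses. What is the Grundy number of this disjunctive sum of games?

1

Stack A, S = {3, 6, 8}:
G(0) = 0
G(1) = mex{} = 0
G(2) = mex{} = 0
G(3) = mex{0} = 1
G(4) = mex{0} = 1
G(5) = mex{0} = 1
G(6) = mex{1,0} = 2
G(7) = mex{1,0} = 2
G(8) = mex{1,0,0} = 2
G(9) = mex{2,1,0} = 3
G(10) = mex{2,1,0} = 3
G(11) = mex{2,1,1} = 0
G_A(11) = 0.
Stack B, S = {1, 3, 7, 8}:
n :  0  1  2  3  4  5  6  7  8  9 10 11 12 13 14 15 16
G :  0  1  0  1  0  1  0  1  2  3  2  3  2  3  2  0  1
G_B(16) = 1.
Combined Grundy value = 0 ⊕ 1 = 1.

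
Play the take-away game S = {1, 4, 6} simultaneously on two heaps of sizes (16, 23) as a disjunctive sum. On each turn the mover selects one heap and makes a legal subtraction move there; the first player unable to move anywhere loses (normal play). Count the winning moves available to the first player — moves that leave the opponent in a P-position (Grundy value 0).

All heaps use S = {1, 4, 6}:
G(0) = 0
G(1) = mex{0} = 1
G(2) = mex{1} = 0
G(3) = mex{0} = 1
G(4) = mex{1,0} = 2
G(5) = mex{2,1} = 0
G(6) = mex{0,0,0} = 1
G(7) = mex{1,1,1} = 0
G(8) = mex{0,2,0} = 1
G(9) = mex{1,0,1} = 2
G(10) = mex{2,1,2} = 0
G(11) = mex{0,0,0} = 1
G(12) = mex{1,1,1} = 0
G(13) = mex{0,2,0} = 1
G(14) = mex{1,0,1} = 2
G(15) = mex{2,1,2} = 0
G(16) = mex{0,0,0} = 1
G(17) = mex{1,1,1} = 0
G(18) = mex{0,2,0} = 1
G(19) = mex{1,0,1} = 2
G(20) = mex{2,1,2} = 0
G(21) = mex{0,0,0} = 1
G(22) = mex{1,1,1} = 0
G(23) = mex{0,2,0} = 1
Heap A: G(16) = 1.
Heap B: G(23) = 1.
Combined Grundy value = 1 ⊕ 1 = 0.
A winning move leaves total XOR = 0, i.e. changes one component's Grundy value g to g ⊕ X where X is the current total.
Heap A: target g' = 1⊕0 = 1, but every legal move changes the Grundy value (mex property), so 0 moves.
Heap B: target g' = 1⊕0 = 1, but every legal move changes the Grundy value (mex property), so 0 moves.

0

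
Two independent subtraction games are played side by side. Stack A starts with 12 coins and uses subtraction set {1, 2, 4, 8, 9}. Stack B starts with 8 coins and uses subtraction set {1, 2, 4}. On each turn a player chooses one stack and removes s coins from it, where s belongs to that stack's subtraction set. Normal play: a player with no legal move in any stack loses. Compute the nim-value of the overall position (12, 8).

Stack A, S = {1, 2, 4, 8, 9}:
G(0) = 0
G(1) = mex{0} = 1
G(2) = mex{1,0} = 2
G(3) = mex{2,1} = 0
G(4) = mex{0,2,0} = 1
G(5) = mex{1,0,1} = 2
G(6) = mex{2,1,2} = 0
G(7) = mex{0,2,0} = 1
G(8) = mex{1,0,1,0} = 2
G(9) = mex{2,1,2,1,0} = 3
G(10) = mex{3,2,0,2,1} = 4
G(11) = mex{4,3,1,0,2} = 5
G(12) = mex{5,4,2,1,0} = 3
G_A(12) = 3.
Stack B, S = {1, 2, 4}:
n : 0 1 2 3 4 5 6 7 8
G : 0 1 2 0 1 2 0 1 2
G_B(8) = 2.
Combined Grundy value = 3 ⊕ 2 = 1.

1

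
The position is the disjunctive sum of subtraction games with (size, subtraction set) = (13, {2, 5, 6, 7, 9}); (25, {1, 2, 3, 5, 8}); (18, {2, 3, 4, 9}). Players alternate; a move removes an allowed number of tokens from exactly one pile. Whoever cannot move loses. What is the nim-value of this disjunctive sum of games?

5

Pile A, S = {2, 5, 6, 7, 9}:
G(0) = 0
G(1) = mex{} = 0
G(2) = mex{0} = 1
G(3) = mex{0} = 1
G(4) = mex{1} = 0
G(5) = mex{1,0} = 2
G(6) = mex{0,0,0} = 1
G(7) = mex{2,1,0,0} = 3
G(8) = mex{1,1,1,0} = 2
G(9) = mex{3,0,1,1,0} = 2
G(10) = mex{2,2,0,1,0} = 3
G(11) = mex{2,1,2,0,1} = 3
G(12) = mex{3,3,1,2,1} = 0
G(13) = mex{3,2,3,1,0} = 4
G_A(13) = 4.
Pile B, S = {1, 2, 3, 5, 8}:
n :  0  1  2  3  4  5  6  7  8  9 10 11 12 13 14 15 16 17 18 19 20 21 22 23 24 25
G :  0  1  2  3  0  1  2  3  4  5  0  1  2  3  0  1  2  3  4  5  0  1  2  3  0  1
G_B(25) = 1.
Pile C, S = {2, 3, 4, 9}:
G(0) = 0
G(1) = mex{} = 0
G(2) = mex{0} = 1
G(3) = mex{0,0} = 1
G(4) = mex{1,0,0} = 2
G(5) = mex{1,1,0} = 2
G(6) = mex{2,1,1} = 0
G(7) = mex{2,2,1} = 0
G(8) = mex{0,2,2} = 1
G(9) = mex{0,0,2,0} = 1
G(10) = mex{1,0,0,0} = 2
G(11) = mex{1,1,0,1} = 2
G(12) = mex{2,1,1,1} = 0
G(13) = mex{2,2,1,2} = 0
G(14) = mex{0,2,2,2} = 1
G(15) = mex{0,0,2,0} = 1
G(16) = mex{1,0,0,0} = 2
G(17) = mex{1,1,0,1} = 2
G(18) = mex{2,1,1,1} = 0
G_C(18) = 0.
Combined Grundy value = 4 ⊕ 1 ⊕ 0 = 5.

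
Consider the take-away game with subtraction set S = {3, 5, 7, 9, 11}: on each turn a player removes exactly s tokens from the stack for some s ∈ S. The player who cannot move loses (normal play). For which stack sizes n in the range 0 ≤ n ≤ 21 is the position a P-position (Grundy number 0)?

0, 1, 2, 14, 15, 16

n :  0  1  2  3  4  5  6  7  8  9 10 11 12 13 14 15 16 17 18 19 20 21
G :  0  0  0  1  1  1  2  2  2  3  3  3  4  4  0  0  0  1  1  1  2  2
P-positions are exactly the n with G(n) = 0.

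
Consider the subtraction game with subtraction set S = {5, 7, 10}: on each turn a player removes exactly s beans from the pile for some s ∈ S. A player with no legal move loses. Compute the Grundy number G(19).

0

G(0) = 0
G(1) = mex{} = 0
G(2) = mex{} = 0
G(3) = mex{} = 0
G(4) = mex{} = 0
G(5) = mex{0} = 1
G(6) = mex{0} = 1
G(7) = mex{0,0} = 1
G(8) = mex{0,0} = 1
G(9) = mex{0,0} = 1
G(10) = mex{1,0,0} = 2
G(11) = mex{1,0,0} = 2
G(12) = mex{1,1,0} = 2
G(13) = mex{1,1,0} = 2
G(14) = mex{1,1,0} = 2
G(15) = mex{2,1,1} = 0
G(16) = mex{2,1,1} = 0
G(17) = mex{2,2,1} = 0
G(18) = mex{2,2,1} = 0
G(19) = mex{2,2,1} = 0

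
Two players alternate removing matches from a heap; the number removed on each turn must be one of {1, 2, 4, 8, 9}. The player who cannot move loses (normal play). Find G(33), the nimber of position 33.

n :  0  1  2  3  4  5  6  7  8  9 10 11 12 13 14 15 16 17 18 19 20 21 22 23 24 25 26 27 28 29 30 31 32 33
G :  0  1  2  0  1  2  0  1  2  3  4  5  3  0  1  2  0  1  2  0  1  2  3  4  5  3  0  1  2  0  1  2  0  1

1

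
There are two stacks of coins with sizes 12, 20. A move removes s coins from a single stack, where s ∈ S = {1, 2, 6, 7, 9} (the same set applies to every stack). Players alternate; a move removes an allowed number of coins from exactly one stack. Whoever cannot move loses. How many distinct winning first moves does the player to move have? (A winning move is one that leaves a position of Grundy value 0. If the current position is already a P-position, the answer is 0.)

All stacks use S = {1, 2, 6, 7, 9}:
n :  0  1  2  3  4  5  6  7  8  9 10 11 12 13 14 15 16 17 18 19 20
G :  0  1  2  0  1  2  3  4  0  1  2  0  1  2  3  4  0  1  2  0  1
Stack A: G(12) = 1.
Stack B: G(20) = 1.
Combined Grundy value = 1 ⊕ 1 = 0.
A winning move leaves total XOR = 0, i.e. changes one component's Grundy value g to g ⊕ X where X is the current total.
Stack A: target g' = 1⊕0 = 1, but every legal move changes the Grundy value (mex property), so 0 moves.
Stack B: target g' = 1⊕0 = 1, but every legal move changes the Grundy value (mex property), so 0 moves.

0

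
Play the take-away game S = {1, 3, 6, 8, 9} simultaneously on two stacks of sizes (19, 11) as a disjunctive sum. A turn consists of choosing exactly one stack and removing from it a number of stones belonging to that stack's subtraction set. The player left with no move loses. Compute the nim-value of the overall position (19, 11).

All stacks use S = {1, 3, 6, 8, 9}:
n :  0  1  2  3  4  5  6  7  8  9 10 11 12 13 14 15 16 17 18 19
G :  0  1  0  1  0  1  2  3  2  3  2  3  4  5  0  1  0  1  0  1
Stack A: G(19) = 1.
Stack B: G(11) = 3.
Combined Grundy value = 1 ⊕ 3 = 2.

2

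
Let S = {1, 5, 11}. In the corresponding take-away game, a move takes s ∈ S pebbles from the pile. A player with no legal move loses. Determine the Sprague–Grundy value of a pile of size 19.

1

G(0) = 0
G(1) = mex{0} = 1
G(2) = mex{1} = 0
G(3) = mex{0} = 1
G(4) = mex{1} = 0
G(5) = mex{0,0} = 1
G(6) = mex{1,1} = 0
G(7) = mex{0,0} = 1
G(8) = mex{1,1} = 0
G(9) = mex{0,0} = 1
G(10) = mex{1,1} = 0
G(11) = mex{0,0,0} = 1
G(12) = mex{1,1,1} = 0
G(13) = mex{0,0,0} = 1
G(14) = mex{1,1,1} = 0
G(15) = mex{0,0,0} = 1
G(16) = mex{1,1,1} = 0
G(17) = mex{0,0,0} = 1
G(18) = mex{1,1,1} = 0
G(19) = mex{0,0,0} = 1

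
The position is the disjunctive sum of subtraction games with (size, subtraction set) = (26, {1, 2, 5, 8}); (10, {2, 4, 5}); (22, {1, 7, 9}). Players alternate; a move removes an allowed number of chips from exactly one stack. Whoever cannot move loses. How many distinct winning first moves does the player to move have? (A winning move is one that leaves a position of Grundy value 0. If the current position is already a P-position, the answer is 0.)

Stack A, S = {1, 2, 5, 8}:
G(0) = 0
G(1) = mex{0} = 1
G(2) = mex{1,0} = 2
G(3) = mex{2,1} = 0
G(4) = mex{0,2} = 1
G(5) = mex{1,0,0} = 2
G(6) = mex{2,1,1} = 0
G(7) = mex{0,2,2} = 1
G(8) = mex{1,0,0,0} = 2
G(9) = mex{2,1,1,1} = 0
G(10) = mex{0,2,2,2} = 1
G(11) = mex{1,0,0,0} = 2
G(12) = mex{2,1,1,1} = 0
G(13) = mex{0,2,2,2} = 1
G(14) = mex{1,0,0,0} = 2
G(15) = mex{2,1,1,1} = 0
G(16) = mex{0,2,2,2} = 1
G(17) = mex{1,0,0,0} = 2
G(18) = mex{2,1,1,1} = 0
G(19) = mex{0,2,2,2} = 1
G(20) = mex{1,0,0,0} = 2
G(21) = mex{2,1,1,1} = 0
G(22) = mex{0,2,2,2} = 1
G(23) = mex{1,0,0,0} = 2
G(24) = mex{2,1,1,1} = 0
G(25) = mex{0,2,2,2} = 1
G(26) = mex{1,0,0,0} = 2
G_A(26) = 2.
Stack B, S = {2, 4, 5}:
n :  0  1  2  3  4  5  6  7  8  9 10
G :  0  0  1  1  2  2  3  0  0  1  1
G_B(10) = 1.
Stack C, S = {1, 7, 9}:
n :  0  1  2  3  4  5  6  7  8  9 10 11 12 13 14 15 16 17 18 19 20 21 22
G :  0  1  0  1  0  1  0  1  0  1  0  1  0  1  0  1  0  1  0  1  0  1  0
G_C(22) = 0.
Combined Grundy value = 2 ⊕ 1 ⊕ 0 = 3.
A winning move leaves total XOR = 0, i.e. changes one component's Grundy value g to g ⊕ X where X is the current total.
Stack A: need g' = 2⊕3 = 1. Options: 26−1→G=1, 26−2→G=0, 26−5→G=0, 26−8→G=0. Hits: 1.
Stack B: need g' = 1⊕3 = 2. Options: 10−2→G=0, 10−4→G=3, 10−5→G=2. Hits: 1.
Stack C: need g' = 0⊕3 = 3. Options: 22−1→G=1, 22−7→G=1, 22−9→G=1. Hits: 0.

2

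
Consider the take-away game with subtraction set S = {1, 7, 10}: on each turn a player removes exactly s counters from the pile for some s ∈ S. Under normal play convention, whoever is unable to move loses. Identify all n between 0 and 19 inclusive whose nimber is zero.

n :  0  1  2  3  4  5  6  7  8  9 10 11 12 13 14 15 16 17 18 19
G :  0  1  0  1  0  1  0  1  0  1  2  3  2  3  2  3  2  0  1  0
P-positions are exactly the n with G(n) = 0.

0, 2, 4, 6, 8, 17, 19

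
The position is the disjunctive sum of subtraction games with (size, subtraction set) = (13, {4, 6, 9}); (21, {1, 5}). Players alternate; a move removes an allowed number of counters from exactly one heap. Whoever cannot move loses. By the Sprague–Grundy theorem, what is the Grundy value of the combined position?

1

Heap A, S = {4, 6, 9}:
G(0) = 0
G(1) = mex{} = 0
G(2) = mex{} = 0
G(3) = mex{} = 0
G(4) = mex{0} = 1
G(5) = mex{0} = 1
G(6) = mex{0,0} = 1
G(7) = mex{0,0} = 1
G(8) = mex{1,0} = 2
G(9) = mex{1,0,0} = 2
G(10) = mex{1,1,0} = 2
G(11) = mex{1,1,0} = 2
G(12) = mex{2,1,0} = 3
G(13) = mex{2,1,1} = 0
G_A(13) = 0.
Heap B, S = {1, 5}:
n :  0  1  2  3  4  5  6  7  8  9 10 11 12 13 14 15 16 17 18 19 20 21
G :  0  1  0  1  0  1  0  1  0  1  0  1  0  1  0  1  0  1  0  1  0  1
G_B(21) = 1.
Combined Grundy value = 0 ⊕ 1 = 1.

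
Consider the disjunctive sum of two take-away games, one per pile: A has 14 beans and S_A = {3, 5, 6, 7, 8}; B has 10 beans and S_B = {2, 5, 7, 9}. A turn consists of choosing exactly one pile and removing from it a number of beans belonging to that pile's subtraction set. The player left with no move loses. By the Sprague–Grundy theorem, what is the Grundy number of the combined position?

2

Pile A, S = {3, 5, 6, 7, 8}:
G(0) = 0
G(1) = mex{} = 0
G(2) = mex{} = 0
G(3) = mex{0} = 1
G(4) = mex{0} = 1
G(5) = mex{0,0} = 1
G(6) = mex{1,0,0} = 2
G(7) = mex{1,0,0,0} = 2
G(8) = mex{1,1,0,0,0} = 2
G(9) = mex{2,1,1,0,0} = 3
G(10) = mex{2,1,1,1,0} = 3
G(11) = mex{2,2,1,1,1} = 0
G(12) = mex{3,2,2,1,1} = 0
G(13) = mex{3,2,2,2,1} = 0
G(14) = mex{0,3,2,2,2} = 1
G_A(14) = 1.
Pile B, S = {2, 5, 7, 9}:
G(0) = 0
G(1) = mex{} = 0
G(2) = mex{0} = 1
G(3) = mex{0} = 1
G(4) = mex{1} = 0
G(5) = mex{1,0} = 2
G(6) = mex{0,0} = 1
G(7) = mex{2,1,0} = 3
G(8) = mex{1,1,0} = 2
G(9) = mex{3,0,1,0} = 2
G(10) = mex{2,2,1,0} = 3
G_B(10) = 3.
Combined Grundy value = 1 ⊕ 3 = 2.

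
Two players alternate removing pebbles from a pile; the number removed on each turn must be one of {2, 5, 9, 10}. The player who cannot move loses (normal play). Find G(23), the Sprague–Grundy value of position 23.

n :  0  1  2  3  4  5  6  7  8  9 10 11 12 13 14 15 16 17 18 19 20 21 22 23
G :  0  0  1  1  0  2  1  0  0  1  1  2  2  3  3  0  4  1  2  0  3  1  0  0

0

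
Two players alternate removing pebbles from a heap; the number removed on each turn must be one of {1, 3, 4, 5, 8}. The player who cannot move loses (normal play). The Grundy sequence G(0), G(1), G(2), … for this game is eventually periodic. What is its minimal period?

9

G(0) = 0
G(1) = mex{0} = 1
G(2) = mex{1} = 0
G(3) = mex{0,0} = 1
G(4) = mex{1,1,0} = 2
G(5) = mex{2,0,1,0} = 3
G(6) = mex{3,1,0,1} = 2
G(7) = mex{2,2,1,0} = 3
G(8) = mex{3,3,2,1,0} = 4
G(9) = mex{4,2,3,2,1} = 0
G(10) = mex{0,3,2,3,0} = 1
G(11) = mex{1,4,3,2,1} = 0
G(12) = mex{0,0,4,3,2} = 1
G(13) = mex{1,1,0,4,3} = 2
G(14) = mex{2,0,1,0,2} = 3
G(15) = mex{3,1,0,1,3} = 2
G(16) = mex{2,2,1,0,4} = 3
G(17) = mex{3,3,2,1,0} = 4
G(18) = mex{4,2,3,2,1} = 0
G(19) = mex{0,3,2,3,0} = 1
G(n+9) = G(n) holds for n = 0,…,7 (a full window of length max(S) = 8), so the sequence is purely periodic with period 9.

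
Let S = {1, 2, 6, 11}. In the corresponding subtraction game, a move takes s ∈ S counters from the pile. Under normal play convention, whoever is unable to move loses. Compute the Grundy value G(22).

0

G(0) = 0
G(1) = mex{0} = 1
G(2) = mex{1,0} = 2
G(3) = mex{2,1} = 0
G(4) = mex{0,2} = 1
G(5) = mex{1,0} = 2
G(6) = mex{2,1,0} = 3
G(7) = mex{3,2,1} = 0
G(8) = mex{0,3,2} = 1
G(9) = mex{1,0,0} = 2
G(10) = mex{2,1,1} = 0
G(11) = mex{0,2,2,0} = 1
G(12) = mex{1,0,3,1} = 2
G(13) = mex{2,1,0,2} = 3
G(14) = mex{3,2,1,0} = 4
G(15) = mex{4,3,2,1} = 0
G(16) = mex{0,4,0,2} = 1
G(17) = mex{1,0,1,3} = 2
G(18) = mex{2,1,2,0} = 3
G(19) = mex{3,2,3,1} = 0
G(20) = mex{0,3,4,2} = 1
G(21) = mex{1,0,0,0} = 2
G(22) = mex{2,1,1,1} = 0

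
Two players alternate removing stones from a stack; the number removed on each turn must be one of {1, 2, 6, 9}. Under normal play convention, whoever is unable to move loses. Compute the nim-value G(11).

G(0) = 0
G(1) = mex{0} = 1
G(2) = mex{1,0} = 2
G(3) = mex{2,1} = 0
G(4) = mex{0,2} = 1
G(5) = mex{1,0} = 2
G(6) = mex{2,1,0} = 3
G(7) = mex{3,2,1} = 0
G(8) = mex{0,3,2} = 1
G(9) = mex{1,0,0,0} = 2
G(10) = mex{2,1,1,1} = 0
G(11) = mex{0,2,2,2} = 1

1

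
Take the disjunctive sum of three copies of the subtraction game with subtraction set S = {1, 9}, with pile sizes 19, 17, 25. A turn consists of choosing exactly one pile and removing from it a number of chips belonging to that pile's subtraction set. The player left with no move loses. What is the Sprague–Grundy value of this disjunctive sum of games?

All piles use S = {1, 9}:
n :  0  1  2  3  4  5  6  7  8  9 10 11 12 13 14 15 16 17 18 19 20 21 22 23 24 25
G :  0  1  0  1  0  1  0  1  0  1  0  1  0  1  0  1  0  1  0  1  0  1  0  1  0  1
Pile A: G(19) = 1.
Pile B: G(17) = 1.
Pile C: G(25) = 1.
Combined Grundy value = 1 ⊕ 1 ⊕ 1 = 1.

1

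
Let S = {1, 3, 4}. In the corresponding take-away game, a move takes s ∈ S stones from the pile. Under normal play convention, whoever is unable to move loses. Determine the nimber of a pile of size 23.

0

G(0) = 0
G(1) = mex{0} = 1
G(2) = mex{1} = 0
G(3) = mex{0,0} = 1
G(4) = mex{1,1,0} = 2
G(5) = mex{2,0,1} = 3
G(6) = mex{3,1,0} = 2
G(7) = mex{2,2,1} = 0
G(8) = mex{0,3,2} = 1
G(9) = mex{1,2,3} = 0
G(10) = mex{0,0,2} = 1
G(11) = mex{1,1,0} = 2
G(12) = mex{2,0,1} = 3
G(13) = mex{3,1,0} = 2
G(14) = mex{2,2,1} = 0
G(15) = mex{0,3,2} = 1
G(16) = mex{1,2,3} = 0
G(17) = mex{0,0,2} = 1
G(18) = mex{1,1,0} = 2
G(19) = mex{2,0,1} = 3
G(20) = mex{3,1,0} = 2
G(21) = mex{2,2,1} = 0
G(22) = mex{0,3,2} = 1
G(23) = mex{1,2,3} = 0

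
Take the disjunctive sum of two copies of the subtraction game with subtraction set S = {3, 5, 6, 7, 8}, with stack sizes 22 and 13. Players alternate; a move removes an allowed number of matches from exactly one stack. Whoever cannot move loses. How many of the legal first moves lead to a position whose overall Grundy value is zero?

All stacks use S = {3, 5, 6, 7, 8}:
G(0) = 0
G(1) = mex{} = 0
G(2) = mex{} = 0
G(3) = mex{0} = 1
G(4) = mex{0} = 1
G(5) = mex{0,0} = 1
G(6) = mex{1,0,0} = 2
G(7) = mex{1,0,0,0} = 2
G(8) = mex{1,1,0,0,0} = 2
G(9) = mex{2,1,1,0,0} = 3
G(10) = mex{2,1,1,1,0} = 3
G(11) = mex{2,2,1,1,1} = 0
G(12) = mex{3,2,2,1,1} = 0
G(13) = mex{3,2,2,2,1} = 0
G(14) = mex{0,3,2,2,2} = 1
G(15) = mex{0,3,3,2,2} = 1
G(16) = mex{0,0,3,3,2} = 1
G(17) = mex{1,0,0,3,3} = 2
G(18) = mex{1,0,0,0,3} = 2
G(19) = mex{1,1,0,0,0} = 2
G(20) = mex{2,1,1,0,0} = 3
G(21) = mex{2,1,1,1,0} = 3
G(22) = mex{2,2,1,1,1} = 0
Stack A: G(22) = 0.
Stack B: G(13) = 0.
Combined Grundy value = 0 ⊕ 0 = 0.
A winning move leaves total XOR = 0, i.e. changes one component's Grundy value g to g ⊕ X where X is the current total.
Stack A: target g' = 0⊕0 = 0, but every legal move changes the Grundy value (mex property), so 0 moves.
Stack B: target g' = 0⊕0 = 0, but every legal move changes the Grundy value (mex property), so 0 moves.

0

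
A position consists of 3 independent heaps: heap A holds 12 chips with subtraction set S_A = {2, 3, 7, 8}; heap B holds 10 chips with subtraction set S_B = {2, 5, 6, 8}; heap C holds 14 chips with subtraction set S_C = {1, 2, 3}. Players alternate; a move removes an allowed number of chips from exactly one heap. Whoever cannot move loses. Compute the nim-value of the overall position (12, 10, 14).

0

Heap A, S = {2, 3, 7, 8}:
G(0) = 0
G(1) = mex{} = 0
G(2) = mex{0} = 1
G(3) = mex{0,0} = 1
G(4) = mex{1,0} = 2
G(5) = mex{1,1} = 0
G(6) = mex{2,1} = 0
G(7) = mex{0,2,0} = 1
G(8) = mex{0,0,0,0} = 1
G(9) = mex{1,0,1,0} = 2
G(10) = mex{1,1,1,1} = 0
G(11) = mex{2,1,2,1} = 0
G(12) = mex{0,2,0,2} = 1
G_A(12) = 1.
Heap B, S = {2, 5, 6, 8}:
G(0) = 0
G(1) = mex{} = 0
G(2) = mex{0} = 1
G(3) = mex{0} = 1
G(4) = mex{1} = 0
G(5) = mex{1,0} = 2
G(6) = mex{0,0,0} = 1
G(7) = mex{2,1,0} = 3
G(8) = mex{1,1,1,0} = 2
G(9) = mex{3,0,1,0} = 2
G(10) = mex{2,2,0,1} = 3
G_B(10) = 3.
Heap C, S = {1, 2, 3}:
G(0) = 0
G(1) = mex{0} = 1
G(2) = mex{1,0} = 2
G(3) = mex{2,1,0} = 3
G(4) = mex{3,2,1} = 0
G(5) = mex{0,3,2} = 1
G(6) = mex{1,0,3} = 2
G(7) = mex{2,1,0} = 3
G(8) = mex{3,2,1} = 0
G(9) = mex{0,3,2} = 1
G(10) = mex{1,0,3} = 2
G(11) = mex{2,1,0} = 3
G(12) = mex{3,2,1} = 0
G(13) = mex{0,3,2} = 1
G(14) = mex{1,0,3} = 2
G_C(14) = 2.
Combined Grundy value = 1 ⊕ 3 ⊕ 2 = 0.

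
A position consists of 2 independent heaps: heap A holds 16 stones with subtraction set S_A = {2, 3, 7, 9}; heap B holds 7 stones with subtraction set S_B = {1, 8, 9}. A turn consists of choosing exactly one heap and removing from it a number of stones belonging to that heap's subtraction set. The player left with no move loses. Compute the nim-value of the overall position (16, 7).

Heap A, S = {2, 3, 7, 9}:
G(0) = 0
G(1) = mex{} = 0
G(2) = mex{0} = 1
G(3) = mex{0,0} = 1
G(4) = mex{1,0} = 2
G(5) = mex{1,1} = 0
G(6) = mex{2,1} = 0
G(7) = mex{0,2,0} = 1
G(8) = mex{0,0,0} = 1
G(9) = mex{1,0,1,0} = 2
G(10) = mex{1,1,1,0} = 2
G(11) = mex{2,1,2,1} = 0
G(12) = mex{2,2,0,1} = 3
G(13) = mex{0,2,0,2} = 1
G(14) = mex{3,0,1,0} = 2
G(15) = mex{1,3,1,0} = 2
G(16) = mex{2,1,2,1} = 0
G_A(16) = 0.
Heap B, S = {1, 8, 9}:
n : 0 1 2 3 4 5 6 7
G : 0 1 0 1 0 1 0 1
G_B(7) = 1.
Combined Grundy value = 0 ⊕ 1 = 1.

1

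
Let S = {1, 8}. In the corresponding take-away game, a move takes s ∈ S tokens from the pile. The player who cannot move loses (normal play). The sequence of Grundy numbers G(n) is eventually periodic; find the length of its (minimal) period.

n :  0  1  2  3  4  5  6  7  8  9 10 11 12 13 14 15 16 17 18 19
G :  0  1  0  1  0  1  0  1  2  0  1  0  1  0  1  0  1  2  0  1
G(n+9) = G(n) holds for n = 0,…,7 (a full window of length max(S) = 8), so the sequence is purely periodic with period 9.

9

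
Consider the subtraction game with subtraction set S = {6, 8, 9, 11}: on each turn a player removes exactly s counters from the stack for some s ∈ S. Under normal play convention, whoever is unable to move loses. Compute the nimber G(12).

n :  0  1  2  3  4  5  6  7  8  9 10 11 12
G :  0  0  0  0  0  0  1  1  1  1  1  1  2

2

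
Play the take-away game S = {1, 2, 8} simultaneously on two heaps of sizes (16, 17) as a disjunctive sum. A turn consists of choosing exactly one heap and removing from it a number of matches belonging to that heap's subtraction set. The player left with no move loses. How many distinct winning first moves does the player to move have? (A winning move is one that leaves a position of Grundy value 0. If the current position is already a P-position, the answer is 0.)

3

All heaps use S = {1, 2, 8}:
n :  0  1  2  3  4  5  6  7  8  9 10 11 12 13 14 15 16 17
G :  0  1  2  0  1  2  0  1  2  0  1  2  0  1  2  0  1  2
Heap A: G(16) = 1.
Heap B: G(17) = 2.
Combined Grundy value = 1 ⊕ 2 = 3.
A winning move leaves total XOR = 0, i.e. changes one component's Grundy value g to g ⊕ X where X is the current total.
Heap A: need g' = 1⊕3 = 2. Options: 16−1→G=0, 16−2→G=2, 16−8→G=2. Hits: 2.
Heap B: need g' = 2⊕3 = 1. Options: 17−1→G=1, 17−2→G=0, 17−8→G=0. Hits: 1.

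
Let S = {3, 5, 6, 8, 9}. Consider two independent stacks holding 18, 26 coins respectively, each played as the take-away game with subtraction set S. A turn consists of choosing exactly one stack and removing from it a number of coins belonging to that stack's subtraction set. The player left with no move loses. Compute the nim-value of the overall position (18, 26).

2

All stacks use S = {3, 5, 6, 8, 9}:
G(0) = 0
G(1) = mex{} = 0
G(2) = mex{} = 0
G(3) = mex{0} = 1
G(4) = mex{0} = 1
G(5) = mex{0,0} = 1
G(6) = mex{1,0,0} = 2
G(7) = mex{1,0,0} = 2
G(8) = mex{1,1,0,0} = 2
G(9) = mex{2,1,1,0,0} = 3
G(10) = mex{2,1,1,0,0} = 3
G(11) = mex{2,2,1,1,0} = 3
G(12) = mex{3,2,2,1,1} = 0
G(13) = mex{3,2,2,1,1} = 0
G(14) = mex{3,3,2,2,1} = 0
G(15) = mex{0,3,3,2,2} = 1
G(16) = mex{0,3,3,2,2} = 1
G(17) = mex{0,0,3,3,2} = 1
G(18) = mex{1,0,0,3,3} = 2
G(19) = mex{1,0,0,3,3} = 2
G(20) = mex{1,1,0,0,3} = 2
G(21) = mex{2,1,1,0,0} = 3
G(22) = mex{2,1,1,0,0} = 3
G(23) = mex{2,2,1,1,0} = 3
G(24) = mex{3,2,2,1,1} = 0
G(25) = mex{3,2,2,1,1} = 0
G(26) = mex{3,3,2,2,1} = 0
Stack A: G(18) = 2.
Stack B: G(26) = 0.
Combined Grundy value = 2 ⊕ 0 = 2.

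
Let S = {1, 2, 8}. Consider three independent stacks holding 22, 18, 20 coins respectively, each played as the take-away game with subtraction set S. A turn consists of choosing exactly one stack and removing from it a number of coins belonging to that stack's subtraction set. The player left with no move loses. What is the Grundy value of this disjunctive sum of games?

All stacks use S = {1, 2, 8}:
n :  0  1  2  3  4  5  6  7  8  9 10 11 12 13 14 15 16 17 18 19 20 21 22
G :  0  1  2  0  1  2  0  1  2  0  1  2  0  1  2  0  1  2  0  1  2  0  1
Stack A: G(22) = 1.
Stack B: G(18) = 0.
Stack C: G(20) = 2.
Combined Grundy value = 1 ⊕ 0 ⊕ 2 = 3.

3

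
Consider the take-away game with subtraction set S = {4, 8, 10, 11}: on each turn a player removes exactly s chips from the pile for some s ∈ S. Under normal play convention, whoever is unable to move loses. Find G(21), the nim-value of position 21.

1

n :  0  1  2  3  4  5  6  7  8  9 10 11 12 13 14 15 16 17 18 19 20 21
G :  0  0  0  0  1  1  1  1  2  2  2  2  3  3  3  0  0  0  0  1  1  1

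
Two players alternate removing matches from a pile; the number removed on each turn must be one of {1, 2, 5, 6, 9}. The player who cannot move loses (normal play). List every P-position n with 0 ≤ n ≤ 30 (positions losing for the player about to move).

0, 3, 7, 10, 14, 17, 21, 24, 28

G(0) = 0
G(1) = mex{0} = 1
G(2) = mex{1,0} = 2
G(3) = mex{2,1} = 0
G(4) = mex{0,2} = 1
G(5) = mex{1,0,0} = 2
G(6) = mex{2,1,1,0} = 3
G(7) = mex{3,2,2,1} = 0
G(8) = mex{0,3,0,2} = 1
G(9) = mex{1,0,1,0,0} = 2
G(10) = mex{2,1,2,1,1} = 0
G(11) = mex{0,2,3,2,2} = 1
G(12) = mex{1,0,0,3,0} = 2
G(13) = mex{2,1,1,0,1} = 3
G(14) = mex{3,2,2,1,2} = 0
G(15) = mex{0,3,0,2,3} = 1
G(16) = mex{1,0,1,0,0} = 2
G(17) = mex{2,1,2,1,1} = 0
G(18) = mex{0,2,3,2,2} = 1
G(19) = mex{1,0,0,3,0} = 2
G(20) = mex{2,1,1,0,1} = 3
G(21) = mex{3,2,2,1,2} = 0
G(22) = mex{0,3,0,2,3} = 1
G(23) = mex{1,0,1,0,0} = 2
G(24) = mex{2,1,2,1,1} = 0
G(25) = mex{0,2,3,2,2} = 1
G(26) = mex{1,0,0,3,0} = 2
G(27) = mex{2,1,1,0,1} = 3
G(28) = mex{3,2,2,1,2} = 0
G(29) = mex{0,3,0,2,3} = 1
G(30) = mex{1,0,1,0,0} = 2
P-positions are exactly the n with G(n) = 0.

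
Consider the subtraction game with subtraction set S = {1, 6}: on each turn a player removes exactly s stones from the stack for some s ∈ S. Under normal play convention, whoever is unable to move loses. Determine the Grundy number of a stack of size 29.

n :  0  1  2  3  4  5  6  7  8  9 10 11 12 13 14 15 16 17 18 19 20 21 22 23 24 25 26 27 28 29
G :  0  1  0  1  0  1  2  0  1  0  1  0  1  2  0  1  0  1  0  1  2  0  1  0  1  0  1  2  0  1

1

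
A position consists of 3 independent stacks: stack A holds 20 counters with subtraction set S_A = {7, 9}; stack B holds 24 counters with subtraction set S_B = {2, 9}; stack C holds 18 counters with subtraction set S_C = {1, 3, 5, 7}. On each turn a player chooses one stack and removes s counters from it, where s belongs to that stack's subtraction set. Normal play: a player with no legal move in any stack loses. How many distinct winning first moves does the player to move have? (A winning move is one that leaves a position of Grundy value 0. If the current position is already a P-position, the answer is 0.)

8

Stack A, S = {7, 9}:
G(0) = 0
G(1) = mex{} = 0
G(2) = mex{} = 0
G(3) = mex{} = 0
G(4) = mex{} = 0
G(5) = mex{} = 0
G(6) = mex{} = 0
G(7) = mex{0} = 1
G(8) = mex{0} = 1
G(9) = mex{0,0} = 1
G(10) = mex{0,0} = 1
G(11) = mex{0,0} = 1
G(12) = mex{0,0} = 1
G(13) = mex{0,0} = 1
G(14) = mex{1,0} = 2
G(15) = mex{1,0} = 2
G(16) = mex{1,1} = 0
G(17) = mex{1,1} = 0
G(18) = mex{1,1} = 0
G(19) = mex{1,1} = 0
G(20) = mex{1,1} = 0
G_A(20) = 0.
Stack B, S = {2, 9}:
G(0) = 0
G(1) = mex{} = 0
G(2) = mex{0} = 1
G(3) = mex{0} = 1
G(4) = mex{1} = 0
G(5) = mex{1} = 0
G(6) = mex{0} = 1
G(7) = mex{0} = 1
G(8) = mex{1} = 0
G(9) = mex{1,0} = 2
G(10) = mex{0,0} = 1
G(11) = mex{2,1} = 0
G(12) = mex{1,1} = 0
G(13) = mex{0,0} = 1
G(14) = mex{0,0} = 1
G(15) = mex{1,1} = 0
G(16) = mex{1,1} = 0
G(17) = mex{0,0} = 1
G(18) = mex{0,2} = 1
G(19) = mex{1,1} = 0
G(20) = mex{1,0} = 2
G(21) = mex{0,0} = 1
G(22) = mex{2,1} = 0
G(23) = mex{1,1} = 0
G(24) = mex{0,0} = 1
G_B(24) = 1.
Stack C, S = {1, 3, 5, 7}:
n :  0  1  2  3  4  5  6  7  8  9 10 11 12 13 14 15 16 17 18
G :  0  1  0  1  0  1  0  1  0  1  0  1  0  1  0  1  0  1  0
G_C(18) = 0.
Combined Grundy value = 0 ⊕ 1 ⊕ 0 = 1.
A winning move leaves total XOR = 0, i.e. changes one component's Grundy value g to g ⊕ X where X is the current total.
Stack A: need g' = 0⊕1 = 1. Options: 20−7→G=1, 20−9→G=1. Hits: 2.
Stack B: need g' = 1⊕1 = 0. Options: 24−2→G=0, 24−9→G=0. Hits: 2.
Stack C: need g' = 0⊕1 = 1. Options: 18−1→G=1, 18−3→G=1, 18−5→G=1, 18−7→G=1. Hits: 4.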